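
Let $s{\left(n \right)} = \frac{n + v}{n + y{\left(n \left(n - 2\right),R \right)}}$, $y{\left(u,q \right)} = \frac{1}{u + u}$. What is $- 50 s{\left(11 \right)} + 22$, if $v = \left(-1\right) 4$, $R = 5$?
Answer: $- \frac{21362}{2179} \approx -9.8036$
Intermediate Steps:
$y{\left(u,q \right)} = \frac{1}{2 u}$
$v = -4$
$s{\left(n \right)} = \frac{-4 + n}{n + \frac{1}{2 n \left(-2 + n\right)}}$ ($s{\left(n \right)} = \frac{n - 4}{n + \frac{1}{2 n \left(n - 2\right)}} = \frac{-4 + n}{n + \frac{1}{2 n \left(-2 + n\right)}}$)
$- 50 s{\left(11 \right)} + 22 = - 50 \cdot 2 \cdot 11 \frac{1}{1 + 2 \cdot 11^{2} \left(-2 + 11\right)} \left(-4 + 11\right) \left(-2 + 11\right) + 22 = - 50 \cdot 2 \cdot 11 \frac{1}{1 + 2 \cdot 121 \cdot 9} \cdot 7 \cdot 9 + 22 = - 50 \cdot 2 \cdot 11 \frac{1}{1 + 2178} \cdot 7 \cdot 9 + 22 = - 50 \cdot 2 \cdot 11 \cdot \frac{1}{2179} \cdot 7 \cdot 9 + 22 = \left(-50\right) \frac{1386}{2179} + 22 = - \frac{69300}{2179} + 22 = - \frac{21362}{2179}$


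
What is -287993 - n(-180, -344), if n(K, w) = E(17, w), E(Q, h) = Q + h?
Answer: -287666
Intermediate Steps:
n(K, w) = 17 + w
-287993 - n(-180, -344) = -287993 - (17 - 344) = -287993 - 1*(-327) = -287993 + 327 = -287666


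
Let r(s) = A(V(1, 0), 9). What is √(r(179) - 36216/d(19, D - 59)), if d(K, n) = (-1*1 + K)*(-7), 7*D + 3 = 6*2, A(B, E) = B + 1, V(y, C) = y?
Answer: √14182/7 ≈ 17.013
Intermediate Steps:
A(B, E) = 1 + B
D = 9/7 (D = -3/7 + (6*2)/7 = -3/7 + (⅐)*12 = -3/7 + 12/7 = 9/7 ≈ 1.2857)
r(s) = 2 (r(s) = 1 + 1 = 2)
d(K, n) = 7 - 7*K (d(K, n) = (-1 + K)*(-7) = 7 - 7*K)
√(r(179) - 36216/d(19, D - 59)) = √(2 - 36216/(7 - 7*19)) = √(2 - 36216/(7 - 133)) = √(2 - 36216/(-126)) = √(2 - 36216*(-1/126)) = √(2 + 2012/7) = √(2026/7) = √14182/7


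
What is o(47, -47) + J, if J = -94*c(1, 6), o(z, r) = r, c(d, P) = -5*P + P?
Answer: 2209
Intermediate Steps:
c(d, P) = -4*P
J = 2256 (J = -(-376)*6 = -94*(-24) = 2256)
o(47, -47) + J = -47 + 2256 = 2209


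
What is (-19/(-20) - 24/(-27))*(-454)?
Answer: -75137/90 ≈ -834.86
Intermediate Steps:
(-19/(-20) - 24/(-27))*(-454) = (-19*(-1/20) - 24*(-1/27))*(-454) = (19/20 + 8/9)*(-454) = (331/180)*(-454) = -75137/90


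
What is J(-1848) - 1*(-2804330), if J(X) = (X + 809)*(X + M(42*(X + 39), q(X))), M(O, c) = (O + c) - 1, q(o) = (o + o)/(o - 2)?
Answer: 77389669203/925 ≈ 8.3665e+7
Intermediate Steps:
q(o) = 2*o/(-2 + o) (q(o) = (2*o)/(-2 + o) = 2*o/(-2 + o))
M(O, c) = -1 + O + c
J(X) = (809 + X)*(1637 + 43*X + 2*X/(-2 + X)) (J(X) = (X + 809)*(X + (-1 + 42*(X + 39) + 2*X/(-2 + X))) = (809 + X)*(X + (-1 + 42*(39 + X) + 2*X/(-2 + X))) = (809 + X)*(X + (-1 + (1638 + 42*X) + 2*X/(-2 + X))) = (809 + X)*(X + (1637 + 42*X + 2*X/(-2 + X))) = (809 + X)*(1637 + 43*X + 2*X/(-2 + X)))
J(-1848) - 1*(-2804330) = (-2648666 + 43*(-1848)**3 + 36340*(-1848)**2 + 1253103*(-1848))/(-2 - 1848) - 1*(-2804330) = (-2648666 + 43*(-6311112192) + 36340*3415104 - 2315734344)/(-1850) + 2804330 = -(-2648666 - 271377824256 + 124104879360 - 2315734344)/1850 + 2804330 = -1/1850*(-149591327906) + 2804330 = 74795663953/925 + 2804330 = 77389669203/925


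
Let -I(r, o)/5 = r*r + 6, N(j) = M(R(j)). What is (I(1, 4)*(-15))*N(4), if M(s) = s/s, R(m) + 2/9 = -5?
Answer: 525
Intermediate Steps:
R(m) = -47/9 (R(m) = -2/9 - 5 = -47/9)
M(s) = 1
N(j) = 1
I(r, o) = -30 - 5*r² (I(r, o) = -5*(r*r + 6) = -5*(r² + 6) = -5*(6 + r²) = -30 - 5*r²)
(I(1, 4)*(-15))*N(4) = ((-30 - 5*1²)*(-15))*1 = ((-30 - 5*1)*(-15))*1 = ((-30 - 5)*(-15))*1 = -35*(-15)*1 = 525*1 = 525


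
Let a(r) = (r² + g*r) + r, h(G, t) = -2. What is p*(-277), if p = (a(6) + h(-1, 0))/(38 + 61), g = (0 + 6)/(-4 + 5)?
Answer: -21052/99 ≈ -212.65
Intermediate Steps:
g = 6 (g = 6/1 = 6*1 = 6)
a(r) = r² + 7*r (a(r) = (r² + 6*r) + r = r² + 7*r)
p = 76/99 (p = (6*(7 + 6) - 2)/(38 + 61) = (6*13 - 2)/99 = (78 - 2)*(1/99) = 76*(1/99) = 76/99 ≈ 0.76768)
p*(-277) = (76/99)*(-277) = -21052/99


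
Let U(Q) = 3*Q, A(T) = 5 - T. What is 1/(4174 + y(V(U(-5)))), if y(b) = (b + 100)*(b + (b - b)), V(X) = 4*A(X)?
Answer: 1/18574 ≈ 5.3839e-5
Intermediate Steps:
V(X) = 20 - 4*X (V(X) = 4*(5 - X) = 20 - 4*X)
y(b) = b*(100 + b) (y(b) = (100 + b)*(b + 0) = (100 + b)*b = b*(100 + b))
1/(4174 + y(V(U(-5)))) = 1/(4174 + (20 - 12*(-5))*(100 + (20 - 12*(-5)))) = 1/(4174 + (20 - 4*(-15))*(100 + (20 - 4*(-15)))) = 1/(4174 + (20 + 60)*(100 + (20 + 60))) = 1/(4174 + 80*(100 + 80)) = 1/(4174 + 80*180) = 1/(4174 + 14400) = 1/18574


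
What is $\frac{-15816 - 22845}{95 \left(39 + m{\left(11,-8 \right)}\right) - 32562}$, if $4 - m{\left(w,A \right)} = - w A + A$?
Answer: $\frac{38661}{36077} \approx 1.0716$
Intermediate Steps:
$m{\left(w,A \right)} = 4 - A + A w$ ($m{\left(w,A \right)} = 4 - \left(- w A + A\right) = 4 - \left(- A w + A\right) = 4 - \left(A - A w\right) = 4 + \left(- A + A w\right) = 4 - A + A w$)
$\frac{-15816 - 22845}{95 \left(39 + m{\left(11,-8 \right)}\right) - 32562} = \frac{-15816 - 22845}{95 \left(39 - 76\right) - 32562} = - \frac{38661}{95 \left(39 + \left(4 + 8 - 88\right)\right) - 32562} = - \frac{38661}{95 \left(39 - 76\right) - 32562} = - \frac{38661}{95 \left(-37\right) - 32562} = - \frac{38661}{-3515 - 32562} = - \frac{38661}{-36077} = \left(-38661\right) \left(- \frac{1}{36077}\right) = \frac{38661}{36077}$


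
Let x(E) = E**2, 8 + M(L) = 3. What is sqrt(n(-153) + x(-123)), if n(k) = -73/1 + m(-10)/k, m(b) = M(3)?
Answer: sqrt(39160741)/51 ≈ 122.70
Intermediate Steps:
M(L) = -5 (M(L) = -8 + 3 = -5)
m(b) = -5
n(k) = -73 - 5/k (n(k) = -73/1 - 5/k = -73*1 - 5/k = -73 - 5/k)
sqrt(n(-153) + x(-123)) = sqrt((-73 - 5/(-153)) + (-123)**2) = sqrt((-73 - 5*(-1/153)) + 15129) = sqrt((-73 + 5/153) + 15129) = sqrt(-11164/153 + 15129) = sqrt(2303573/153) = sqrt(39160741)/51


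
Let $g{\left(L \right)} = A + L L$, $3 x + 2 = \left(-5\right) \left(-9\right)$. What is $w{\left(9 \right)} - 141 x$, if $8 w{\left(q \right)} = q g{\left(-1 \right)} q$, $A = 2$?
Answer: $- \frac{15925}{8} \approx -1990.6$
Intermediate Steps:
$x = \frac{43}{3}$ ($x = - \frac{2}{3} + \frac{\left(-5\right) \left(-9\right)}{3} = - \frac{2}{3} + \frac{1}{3} \cdot 45 = - \frac{2}{3} + 15 = \frac{43}{3} \approx 14.333$)
$g{\left(L \right)} = 2 + L^{2}$ ($g{\left(L \right)} = 2 + L L = 2 + L^{2}$)
$w{\left(q \right)} = \frac{3 q^{2}}{8}$ ($w{\left(q \right)} = \frac{q \left(2 + \left(-1\right)^{2}\right) q}{8} = \frac{q \left(2 + 1\right) q}{8} = \frac{q 3 q}{8} = \frac{3 q q}{8} = \frac{3 q^{2}}{8}$)
$w{\left(9 \right)} - 141 x = \frac{3 \cdot 9^{2}}{8} - 2021 = \frac{3}{8} \cdot 81 - 2021 = \frac{243}{8} - 2021 = - \frac{15925}{8}$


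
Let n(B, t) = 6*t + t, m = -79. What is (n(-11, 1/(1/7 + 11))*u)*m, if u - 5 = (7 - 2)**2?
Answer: -19355/13 ≈ -1488.8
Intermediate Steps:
n(B, t) = 7*t
u = 30 (u = 5 + (7 - 2)**2 = 5 + 5**2 = 5 + 25 = 30)
(n(-11, 1/(1/7 + 11))*u)*m = ((7/(1/7 + 11))*30)*(-79) = ((7/(78/7))*30)*(-79) = ((7*(7/78))*30)*(-79) = ((49/78)*30)*(-79) = (245/13)*(-79) = -19355/13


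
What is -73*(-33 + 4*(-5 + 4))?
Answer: 2701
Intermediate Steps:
-73*(-33 + 4*(-5 + 4)) = -73*(-33 + 4*(-1)) = -73*(-33 - 4) = -73*(-37) = 2701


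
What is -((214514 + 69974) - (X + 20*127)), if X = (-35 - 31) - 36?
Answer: -282050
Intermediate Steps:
X = -102 (X = -66 - 36 = -102)
-((214514 + 69974) - (X + 20*127)) = -((214514 + 69974) - (-102 + 20*127)) = -(284488 - (-102 + 2540)) = -(284488 - 1*2438) = -(284488 - 2438) = -1*282050 = -282050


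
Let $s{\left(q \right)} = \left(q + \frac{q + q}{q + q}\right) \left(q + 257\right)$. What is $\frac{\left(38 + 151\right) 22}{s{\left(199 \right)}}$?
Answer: $\frac{693}{15200} \approx 0.045592$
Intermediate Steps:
$s{\left(q \right)} = \left(1 + q\right) \left(257 + q\right)$ ($s{\left(q \right)} = \left(q + \frac{2 q}{2 q}\right) \left(257 + q\right) = \left(q + 2 q \frac{1}{2 q}\right) \left(257 + q\right) = \left(q + 1\right) \left(257 + q\right) = \left(1 + q\right) \left(257 + q\right)$)
$\frac{\left(38 + 151\right) 22}{s{\left(199 \right)}} = \frac{\left(38 + 151\right) 22}{257 + 199^{2} + 258 \cdot 199} = \frac{189 \cdot 22}{257 + 39601 + 51342} = \frac{4158}{91200} = 4158 \cdot \frac{1}{91200} = \frac{693}{15200}$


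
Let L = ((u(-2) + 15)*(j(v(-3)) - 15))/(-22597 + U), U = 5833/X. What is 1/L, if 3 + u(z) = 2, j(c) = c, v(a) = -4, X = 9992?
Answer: 225783391/2657872 ≈ 84.949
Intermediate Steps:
u(z) = -1 (u(z) = -3 + 2 = -1)
U = 5833/9992 ≈ 0.58377
L = 2657872/225783391 (L = ((-1 + 15)*(-4 - 15))/(-22597 + 5833/9992) = (14*(-19))/(-225783391/9992) = -266*(-9992/225783391) = 2657872/225783391 ≈ 0.011772)
1/L = 1/(2657872/225783391) = 225783391/2657872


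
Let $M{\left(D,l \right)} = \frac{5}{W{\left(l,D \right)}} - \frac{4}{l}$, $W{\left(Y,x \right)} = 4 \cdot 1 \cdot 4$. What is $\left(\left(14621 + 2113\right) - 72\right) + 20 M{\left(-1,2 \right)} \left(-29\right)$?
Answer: $\frac{70563}{4} \approx 17641.0$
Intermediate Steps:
$W{\left(Y,x \right)} = 16$ ($W{\left(Y,x \right)} = 4 \cdot 4 = 16$)
$M{\left(D,l \right)} = \frac{5}{16} - \frac{4}{l}$
$\left(\left(14621 + 2113\right) - 72\right) + 20 M{\left(-1,2 \right)} \left(-29\right) = \left(\left(14621 + 2113\right) - 72\right) + 20 \left(\frac{5}{16} - \frac{4}{2}\right) \left(-29\right) = \left(16734 - 72\right) + 20 \left(\frac{5}{16} - 2\right) \left(-29\right) = 16662 + 20 \left(\frac{5}{16} - 2\right) \left(-29\right) = 16662 + 20 \left(- \frac{27}{16}\right) \left(-29\right) = 16662 - - \frac{3915}{4} = 16662 + \frac{3915}{4} = \frac{70563}{4}$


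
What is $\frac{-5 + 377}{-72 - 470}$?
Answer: $- \frac{186}{271} \approx -0.68635$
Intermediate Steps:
$\frac{-5 + 377}{-72 - 470} = \frac{372}{-542} = 372 \left(- \frac{1}{542}\right) = - \frac{186}{271}$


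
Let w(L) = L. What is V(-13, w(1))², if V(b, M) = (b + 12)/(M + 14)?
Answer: 1/225 ≈ 0.0044444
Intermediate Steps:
V(b, M) = (12 + b)/(14 + M)
V(-13, w(1))² = ((12 - 13)/(14 + 1))² = (-1/15)² = 1/225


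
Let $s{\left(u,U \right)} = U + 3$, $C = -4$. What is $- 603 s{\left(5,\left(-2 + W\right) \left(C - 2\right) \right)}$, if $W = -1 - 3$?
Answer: $-23517$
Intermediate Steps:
$W = -4$
$s{\left(u,U \right)} = 3 + U$
$- 603 s{\left(5,\left(-2 + W\right) \left(C - 2\right) \right)} = - 603 \left(3 + \left(-2 - 4\right) \left(-4 - 2\right)\right) = - 603 \left(3 - -36\right) = - 603 \left(3 + 36\right) = \left(-603\right) 39 = -23517$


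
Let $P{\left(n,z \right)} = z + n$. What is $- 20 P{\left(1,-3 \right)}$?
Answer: $40$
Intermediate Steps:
$P{\left(n,z \right)} = n + z$
$- 20 P{\left(1,-3 \right)} = - 20 \left(1 - 3\right) = \left(-20\right) \left(-2\right) = 40$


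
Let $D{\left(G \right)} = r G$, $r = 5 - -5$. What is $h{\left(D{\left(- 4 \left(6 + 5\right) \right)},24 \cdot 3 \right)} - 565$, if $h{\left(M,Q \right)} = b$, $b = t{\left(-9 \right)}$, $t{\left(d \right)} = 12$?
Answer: $-553$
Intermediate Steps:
$r = 10$ ($r = 5 + 5 = 10$)
$b = 12$
$D{\left(G \right)} = 10 G$
$h{\left(M,Q \right)} = 12$
$h{\left(D{\left(- 4 \left(6 + 5\right) \right)},24 \cdot 3 \right)} - 565 = 12 - 565 = -553$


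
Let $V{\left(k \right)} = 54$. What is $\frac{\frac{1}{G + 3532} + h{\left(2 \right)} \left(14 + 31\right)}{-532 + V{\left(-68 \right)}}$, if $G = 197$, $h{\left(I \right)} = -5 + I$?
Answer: $\frac{251707}{891231} \approx 0.28243$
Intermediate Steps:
$\frac{\frac{1}{G + 3532} + h{\left(2 \right)} \left(14 + 31\right)}{-532 + V{\left(-68 \right)}} = \frac{\frac{1}{197 + 3532} + \left(-5 + 2\right) \left(14 + 31\right)}{-532 + 54} = \frac{\frac{1}{3729} - 135}{-478} = \left(\frac{1}{3729} - 135\right) \left(- \frac{1}{478}\right) = \left(- \frac{503414}{3729}\right) \left(- \frac{1}{478}\right) = \frac{251707}{891231}$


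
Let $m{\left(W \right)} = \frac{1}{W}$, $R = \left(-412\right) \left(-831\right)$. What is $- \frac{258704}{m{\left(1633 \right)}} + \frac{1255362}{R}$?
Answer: $- \frac{24106619559957}{57062} \approx -4.2246 \cdot 10^{8}$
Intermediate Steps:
$R = 342372$
$- \frac{258704}{m{\left(1633 \right)}} + \frac{1255362}{R} = - \frac{258704}{\frac{1}{1633}} + \frac{1255362}{342372} = - 258704 \frac{1}{\frac{1}{1633}} + 1255362 \cdot \frac{1}{342372} = \left(-258704\right) 1633 + \frac{209227}{57062} = -422463632 + \frac{209227}{57062} = - \frac{24106619559957}{57062}$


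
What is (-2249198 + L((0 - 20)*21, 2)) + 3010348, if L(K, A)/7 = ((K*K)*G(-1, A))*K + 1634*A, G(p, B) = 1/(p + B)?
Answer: -517831974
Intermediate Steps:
G(p, B) = 1/(B + p)
L(K, A) = 11438*A + 7*K**3/(-1 + A) (L(K, A) = 7*(((K*K)/(A - 1))*K + 1634*A) = 7*((K**2/(-1 + A))*K + 1634*A) = 7*(K**3/(-1 + A) + 1634*A) = 7*(1634*A + K**3/(-1 + A)) = 11438*A + 7*K**3/(-1 + A))
(-2249198 + L((0 - 20)*21, 2)) + 3010348 = (-2249198 + 7*(((0 - 20)*21)**3 + 1634*2*(-1 + 2))/(-1 + 2)) + 3010348 = (-2249198 + 7*((-20*21)**3 + 1634*2*1)/1) + 3010348 = (-2249198 + 7*1*((-420)**3 + 3268)) + 3010348 = (-2249198 + 7*1*(-74088000 + 3268)) + 3010348 = (-2249198 + 7*1*(-74084732)) + 3010348 = (-2249198 - 518593124) + 3010348 = -520842322 + 3010348 = -517831974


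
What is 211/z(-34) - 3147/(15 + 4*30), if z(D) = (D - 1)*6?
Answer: -15319/630 ≈ -24.316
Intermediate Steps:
z(D) = -6 + 6*D (z(D) = (-1 + D)*6 = -6 + 6*D)
211/z(-34) - 3147/(15 + 4*30) = 211/(-6 + 6*(-34)) - 3147/(15 + 4*30) = 211/(-6 - 204) - 3147/(15 + 120) = 211/(-210) - 3147/135 = 211*(-1/210) - 3147*1/135 = -211/210 - 1049/45 = -15319/630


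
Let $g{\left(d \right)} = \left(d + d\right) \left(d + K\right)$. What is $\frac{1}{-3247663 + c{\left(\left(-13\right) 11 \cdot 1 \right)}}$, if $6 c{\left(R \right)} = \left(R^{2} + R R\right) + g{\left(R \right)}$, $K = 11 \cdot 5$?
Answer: $- \frac{1}{3236652} \approx -3.0896 \cdot 10^{-7}$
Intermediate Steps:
$K = 55$
$g{\left(d \right)} = 2 d \left(55 + d\right)$ ($g{\left(d \right)} = \left(d + d\right) \left(d + 55\right) = 2 d \left(55 + d\right)$)
$c{\left(R \right)} = \frac{R^{2}}{3} + \frac{R \left(55 + R\right)}{3}$ ($c{\left(R \right)} = \frac{\left(R^{2} + R R\right) + 2 R \left(55 + R\right)}{6} = \frac{\left(R^{2} + R^{2}\right) + 2 R \left(55 + R\right)}{6} = \frac{2 R^{2} + 2 R \left(55 + R\right)}{6} = \frac{R^{2}}{3} + \frac{R \left(55 + R\right)}{3}$)
$\frac{1}{-3247663 + c{\left(\left(-13\right) 11 \cdot 1 \right)}} = \frac{1}{-3247663 + \frac{\left(-13\right) 11 \cdot 1 \left(55 + 2 \left(-13\right) 11 \cdot 1\right)}{3}} = \frac{1}{-3247663 + \frac{\left(-143\right) 1 \left(55 + 2 \left(\left(-143\right) 1\right)\right)}{3}} = \frac{1}{-3247663 + \frac{1}{3} \left(-143\right) \left(55 + 2 \left(-143\right)\right)} = \frac{1}{-3247663 + \frac{1}{3} \left(-143\right) \left(55 - 286\right)} = \frac{1}{-3247663 + \frac{1}{3} \left(-143\right) \left(-231\right)} = \frac{1}{-3247663 + 11011} = \frac{1}{-3236652} = - \frac{1}{3236652}$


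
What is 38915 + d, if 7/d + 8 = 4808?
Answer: 186792007/4800 ≈ 38915.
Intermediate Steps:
d = 7/4800 (d = 7/(-8 + 4808) = 7/4800 ≈ 0.0014583)
38915 + d = 38915 + 7/4800 = 186792007/4800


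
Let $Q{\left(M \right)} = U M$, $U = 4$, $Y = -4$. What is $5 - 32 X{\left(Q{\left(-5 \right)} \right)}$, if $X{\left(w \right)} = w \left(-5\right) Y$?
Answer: $12805$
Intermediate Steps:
$Q{\left(M \right)} = 4 M$
$X{\left(w \right)} = 20 w$ ($X{\left(w \right)} = w \left(-5\right) \left(-4\right) = - 5 w \left(-4\right) = 20 w$)
$5 - 32 X{\left(Q{\left(-5 \right)} \right)} = 5 - 32 \cdot 20 \cdot 4 \left(-5\right) = 5 - 32 \cdot 20 \left(-20\right) = 5 - -12800 = 5 + 12800 = 12805$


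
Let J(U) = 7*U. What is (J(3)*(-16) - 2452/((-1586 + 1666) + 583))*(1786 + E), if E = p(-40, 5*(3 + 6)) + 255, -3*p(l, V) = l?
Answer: -1388030860/1989 ≈ -6.9785e+5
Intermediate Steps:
p(l, V) = -l/3
E = 805/3 (E = -⅓*(-40) + 255 = 40/3 + 255 = 805/3 ≈ 268.33)
(J(3)*(-16) - 2452/((-1586 + 1666) + 583))*(1786 + E) = ((7*3)*(-16) - 2452/((-1586 + 1666) + 583))*(1786 + 805/3) = (21*(-16) - 2452/(80 + 583))*(6163/3) = (-336 - 2452/663)*(6163/3) = -225220/663*6163/3 = -1388030860/1989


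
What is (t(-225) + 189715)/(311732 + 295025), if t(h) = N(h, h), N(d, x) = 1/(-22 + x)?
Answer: 46859604/149868979 ≈ 0.31267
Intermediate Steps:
t(h) = 1/(-22 + h)
(t(-225) + 189715)/(311732 + 295025) = (1/(-22 - 225) + 189715)/(311732 + 295025) = (1/(-247) + 189715)/606757 = (-1/247 + 189715)*(1/606757) = (46859604/247)*(1/606757) = 46859604/149868979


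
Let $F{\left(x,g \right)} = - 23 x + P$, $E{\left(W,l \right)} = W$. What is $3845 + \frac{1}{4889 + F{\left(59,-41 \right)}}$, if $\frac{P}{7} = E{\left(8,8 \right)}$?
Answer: $\frac{13795861}{3588} \approx 3845.0$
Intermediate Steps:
$P = 56$ ($P = 7 \cdot 8 = 56$)
$F{\left(x,g \right)} = 56 - 23 x$ ($F{\left(x,g \right)} = - 23 x + 56 = 56 - 23 x$)
$3845 + \frac{1}{4889 + F{\left(59,-41 \right)}} = 3845 + \frac{1}{4889 + \left(56 - 1357\right)} = 3845 + \frac{1}{4889 - 1301} = 3845 + \frac{1}{3588} = \frac{13795861}{3588}$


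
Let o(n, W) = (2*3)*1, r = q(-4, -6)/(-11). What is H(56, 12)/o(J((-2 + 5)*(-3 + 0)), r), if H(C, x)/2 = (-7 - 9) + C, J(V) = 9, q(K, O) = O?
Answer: 40/3 ≈ 13.333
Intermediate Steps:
H(C, x) = -32 + 2*C (H(C, x) = 2*((-7 - 9) + C) = 2*(-16 + C) = -32 + 2*C)
r = 6/11 (r = -6/(-11) = -6*(-1/11) = 6/11 ≈ 0.54545)
o(n, W) = 6 (o(n, W) = 6*1 = 6)
H(56, 12)/o(J((-2 + 5)*(-3 + 0)), r) = (-32 + 2*56)/6 = (-32 + 112)*(⅙) = 80*(⅙) = 40/3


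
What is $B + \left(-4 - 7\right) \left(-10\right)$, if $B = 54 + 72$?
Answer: $236$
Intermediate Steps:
$B = 126$
$B + \left(-4 - 7\right) \left(-10\right) = 126 + \left(-4 - 7\right) \left(-10\right) = 126 - -110 = 126 + 110 = 236$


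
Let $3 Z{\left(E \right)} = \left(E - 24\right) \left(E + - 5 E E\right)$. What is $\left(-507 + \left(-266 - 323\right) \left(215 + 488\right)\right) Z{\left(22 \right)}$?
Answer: $- \frac{1988296904}{3} \approx -6.6277 \cdot 10^{8}$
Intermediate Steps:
$Z{\left(E \right)} = \frac{\left(-24 + E\right) \left(E - 5 E^{2}\right)}{3}$ ($Z{\left(E \right)} = \frac{\left(E - 24\right) \left(E + - 5 E E\right)}{3} = \frac{\left(-24 + E\right) \left(E - 5 E^{2}\right)}{3}$)
$\left(-507 + \left(-266 - 323\right) \left(215 + 488\right)\right) Z{\left(22 \right)} = \left(-507 + \left(-266 - 323\right) \left(215 + 488\right)\right) \frac{1}{3} \cdot 22 \left(-24 - 5 \cdot 22^{2} + 121 \cdot 22\right) = \left(-507 - 414067\right) \frac{1}{3} \cdot 22 \left(-24 - 2420 + 2662\right) = - 414574 \cdot \frac{1}{3} \cdot 22 \cdot 218 = \left(-414574\right) \frac{4796}{3} = - \frac{1988296904}{3}$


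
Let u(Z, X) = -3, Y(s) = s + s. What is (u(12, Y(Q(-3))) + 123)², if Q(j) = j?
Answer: 14400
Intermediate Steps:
Y(s) = 2*s
(u(12, Y(Q(-3))) + 123)² = (-3 + 123)² = 120² = 14400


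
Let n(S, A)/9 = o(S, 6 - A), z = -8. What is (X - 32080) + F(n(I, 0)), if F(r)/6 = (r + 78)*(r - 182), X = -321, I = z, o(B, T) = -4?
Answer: -87337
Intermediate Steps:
I = -8
n(S, A) = -36 (n(S, A) = 9*(-4) = -36)
F(r) = 6*(-182 + r)*(78 + r) (F(r) = 6*((r + 78)*(r - 182)) = 6*((78 + r)*(-182 + r)) = 6*((-182 + r)*(78 + r)) = 6*(-182 + r)*(78 + r))
(X - 32080) + F(n(I, 0)) = (-321 - 32080) + (-85176 - 624*(-36) + 6*(-36)**2) = -32401 + (-85176 + 22464 + 6*1296) = -32401 + (-85176 + 22464 + 7776) = -32401 - 54936 = -87337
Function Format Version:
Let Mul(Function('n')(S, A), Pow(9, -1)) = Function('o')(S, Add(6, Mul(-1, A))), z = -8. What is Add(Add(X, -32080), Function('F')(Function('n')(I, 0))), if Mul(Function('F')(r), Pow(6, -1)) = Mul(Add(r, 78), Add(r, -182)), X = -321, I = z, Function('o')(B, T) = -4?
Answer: -87337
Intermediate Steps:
I = -8
Function('n')(S, A) = -36 (Function('n')(S, A) = Mul(9, -4) = -36)
Function('F')(r) = Mul(6, Add(-182, r), Add(78, r)) (Function('F')(r) = Mul(6, Mul(Add(r, 78), Add(r, -182))) = Mul(6, Mul(Add(78, r), Add(-182, r))) = Mul(6, Mul(Add(-182, r), Add(78, r))) = Mul(6, Add(-182, r), Add(78, r)))
Add(Add(X, -32080), Function('F')(Function('n')(I, 0))) = Add(Add(-321, -32080), Add(-85176, Mul(-624, -36), Mul(6, Pow(-36, 2)))) = Add(-32401, Add(-85176, 22464, Mul(6, 1296))) = Add(-32401, Add(-85176, 22464, 7776)) = Add(-32401, -54936) = -87337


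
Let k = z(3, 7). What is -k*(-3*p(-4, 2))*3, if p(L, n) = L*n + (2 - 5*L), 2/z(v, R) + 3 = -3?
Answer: -42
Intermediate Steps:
z(v, R) = -1/3 (z(v, R) = 2/(-3 - 3) = 2/(-6) = 2*(-1/6) = -1/3)
p(L, n) = 2 - 5*L + L*n
k = -1/3 ≈ -0.33333
-k*(-3*p(-4, 2))*3 = -(-(-1)*(2 - 5*(-4) - 4*2))*3 = -(-(-1)*(2 + 20 - 8))*3 = -(-(-1)*14)*3 = -(-1/3*(-42))*3 = -14*3 = -1*42 = -42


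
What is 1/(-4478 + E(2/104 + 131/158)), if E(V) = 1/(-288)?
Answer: -288/1289665 ≈ -0.00022331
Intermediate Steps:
E(V) = -1/288
1/(-4478 + E(2/104 + 131/158)) = 1/(-4478 - 1/288) = 1/(-1289665/288) = -288/1289665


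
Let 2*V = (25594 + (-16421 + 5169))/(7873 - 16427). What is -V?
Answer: 7171/8554 ≈ 0.83832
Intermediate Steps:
V = -7171/8554 (V = ((25594 + (-16421 + 5169))/(7873 - 16427))/2 = ((25594 - 11252)/(-8554))/2 = (14342*(-1/8554))/2 = (1/2)*(-7171/4277) = -7171/8554 ≈ -0.83832)
-V = -1*(-7171/8554) = 7171/8554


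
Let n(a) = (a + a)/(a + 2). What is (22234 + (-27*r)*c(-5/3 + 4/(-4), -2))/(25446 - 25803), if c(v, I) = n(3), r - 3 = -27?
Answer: -115058/1785 ≈ -64.458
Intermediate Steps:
r = -24 (r = 3 - 27 = -24)
n(a) = 2*a/(2 + a) (n(a) = (2*a)/(2 + a) = 2*a/(2 + a))
c(v, I) = 6/5 (c(v, I) = 2*3/(2 + 3) = 2*3/5 = 2*3*(1/5) = 6/5)
(22234 + (-27*r)*c(-5/3 + 4/(-4), -2))/(25446 - 25803) = (22234 - 27*(-24)*(6/5))/(25446 - 25803) = (22234 + 648*(6/5))/(-357) = (22234 + 3888/5)*(-1/357) = (115058/5)*(-1/357) = -115058/1785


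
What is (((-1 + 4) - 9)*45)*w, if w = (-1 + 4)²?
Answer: -2430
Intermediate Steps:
w = 9 (w = 3² = 9)
(((-1 + 4) - 9)*45)*w = (((-1 + 4) - 9)*45)*9 = ((3 - 9)*45)*9 = -6*45*9 = -270*9 = -2430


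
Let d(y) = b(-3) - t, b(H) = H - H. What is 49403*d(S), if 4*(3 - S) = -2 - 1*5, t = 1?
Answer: -49403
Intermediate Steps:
S = 19/4 (S = 3 - (-2 - 1*5)/4 = 3 - (-2 - 5)/4 = 3 - ¼*(-7) = 3 + 7/4 = 19/4 ≈ 4.7500)
b(H) = 0
d(y) = -1 (d(y) = 0 - 1*1 = 0 - 1 = -1)
49403*d(S) = 49403*(-1) = -49403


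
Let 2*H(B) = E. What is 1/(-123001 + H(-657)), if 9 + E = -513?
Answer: -1/123262 ≈ -8.1128e-6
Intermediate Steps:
E = -522 (E = -9 - 513 = -522)
H(B) = -261 (H(B) = (½)*(-522) = -261)
1/(-123001 + H(-657)) = 1/(-123001 - 261) = 1/(-123262) = -1/123262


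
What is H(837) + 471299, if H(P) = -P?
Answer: 470462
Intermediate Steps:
H(837) + 471299 = -1*837 + 471299 = -837 + 471299 = 470462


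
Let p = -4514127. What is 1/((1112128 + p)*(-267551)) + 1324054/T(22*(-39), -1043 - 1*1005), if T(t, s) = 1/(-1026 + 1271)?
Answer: 295265389145508380271/910208234449 ≈ 3.2439e+8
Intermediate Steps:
T(t, s) = 1/245
1/((1112128 + p)*(-267551)) + 1324054/T(22*(-39), -1043 - 1*1005) = 1/((1112128 - 4514127)*(-267551)) + 1324054/(1/245) = -1/267551/(-3401999) + 1324054*245 = -1/3401999*(-1/267551) + 324393230 = 1/910208234449 + 324393230 = 295265389145508380271/910208234449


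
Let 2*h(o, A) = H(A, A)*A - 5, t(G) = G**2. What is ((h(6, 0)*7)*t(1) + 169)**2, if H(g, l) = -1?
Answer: 91809/4 ≈ 22952.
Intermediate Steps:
h(o, A) = -5/2 - A/2 (h(o, A) = (-A - 5)/2 = (-5 - A)/2 = -5/2 - A/2)
((h(6, 0)*7)*t(1) + 169)**2 = (((-5/2 - 1/2*0)*7)*1**2 + 169)**2 = (((-5/2 + 0)*7)*1 + 169)**2 = (-5/2*7*1 + 169)**2 = (-35/2*1 + 169)**2 = (-35/2 + 169)**2 = (303/2)**2 = 91809/4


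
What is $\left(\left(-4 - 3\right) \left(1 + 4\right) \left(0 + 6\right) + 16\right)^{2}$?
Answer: $37636$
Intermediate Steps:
$\left(\left(-4 - 3\right) \left(1 + 4\right) \left(0 + 6\right) + 16\right)^{2} = \left(\left(-7\right) 5 \cdot 6 + 16\right)^{2} = \left(\left(-35\right) 6 + 16\right)^{2} = \left(-210 + 16\right)^{2} = \left(-194\right)^{2} = 37636$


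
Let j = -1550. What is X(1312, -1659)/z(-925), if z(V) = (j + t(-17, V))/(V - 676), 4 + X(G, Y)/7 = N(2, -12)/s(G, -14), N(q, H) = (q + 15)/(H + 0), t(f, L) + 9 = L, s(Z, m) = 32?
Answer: -17404471/953856 ≈ -18.246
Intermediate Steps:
t(f, L) = -9 + L
N(q, H) = (15 + q)/H
X(G, Y) = -10871/384 (X(G, Y) = -28 + 7*(((15 + 2)/(-12))/32) = -28 + 7*(-1/12*17*(1/32)) = -28 + 7*(-17/12*1/32) = -28 + 7*(-17/384) = -28 - 119/384 = -10871/384)
z(V) = (-1559 + V)/(-676 + V) (z(V) = (-1550 + (-9 + V))/(V - 676) = (-1559 + V)/(-676 + V))
X(1312, -1659)/z(-925) = -10871*(-676 - 925)/(-1559 - 925)/384 = -10871/(384*(-2484/(-1601))) = -10871/(384*((-1/1601*(-2484)))) = -10871/(384*2484/1601) = -10871/384*1601/2484 = -17404471/953856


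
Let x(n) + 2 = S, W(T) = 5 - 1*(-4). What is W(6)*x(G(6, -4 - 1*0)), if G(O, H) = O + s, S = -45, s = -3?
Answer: -423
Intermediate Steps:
W(T) = 9 (W(T) = 5 + 4 = 9)
G(O, H) = -3 + O (G(O, H) = O - 3 = -3 + O)
x(n) = -47 (x(n) = -2 - 45 = -47)
W(6)*x(G(6, -4 - 1*0)) = 9*(-47) = -423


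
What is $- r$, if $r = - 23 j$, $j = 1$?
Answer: $23$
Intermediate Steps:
$r = -23$ ($r = \left(-23\right) 1 = -23$)
$- r = \left(-1\right) \left(-23\right) = 23$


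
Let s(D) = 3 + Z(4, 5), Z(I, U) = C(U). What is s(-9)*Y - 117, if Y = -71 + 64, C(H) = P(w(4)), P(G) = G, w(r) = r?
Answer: -166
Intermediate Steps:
C(H) = 4
Z(I, U) = 4
s(D) = 7 (s(D) = 3 + 4 = 7)
Y = -7
s(-9)*Y - 117 = 7*(-7) - 117 = -49 - 117 = -166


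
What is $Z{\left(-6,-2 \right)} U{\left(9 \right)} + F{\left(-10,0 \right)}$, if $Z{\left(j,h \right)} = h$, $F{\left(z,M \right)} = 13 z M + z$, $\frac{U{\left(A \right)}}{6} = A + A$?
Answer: $-226$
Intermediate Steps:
$U{\left(A \right)} = 12 A$ ($U{\left(A \right)} = 6 \left(A + A\right) = 6 \cdot 2 A = 12 A$)
$F{\left(z,M \right)} = z + 13 M z$ ($F{\left(z,M \right)} = 13 M z + z = z + 13 M z$)
$Z{\left(-6,-2 \right)} U{\left(9 \right)} + F{\left(-10,0 \right)} = - 2 \cdot 12 \cdot 9 - 10 \left(1 + 13 \cdot 0\right) = \left(-2\right) 108 - 10 \left(1 + 0\right) = -216 - 10 = -226$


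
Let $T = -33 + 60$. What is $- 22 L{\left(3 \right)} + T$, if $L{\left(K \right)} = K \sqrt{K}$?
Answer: $27 - 66 \sqrt{3} \approx -87.315$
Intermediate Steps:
$L{\left(K \right)} = K^{\frac{3}{2}}$
$T = 27$
$- 22 L{\left(3 \right)} + T = - 22 \cdot 3^{\frac{3}{2}} + 27 = - 22 \cdot 3 \sqrt{3} + 27 = - 66 \sqrt{3} + 27 = 27 - 66 \sqrt{3}$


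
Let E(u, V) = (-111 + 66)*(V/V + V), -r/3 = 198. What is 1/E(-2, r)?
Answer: 1/26685 ≈ 3.7474e-5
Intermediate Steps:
r = -594 (r = -3*198 = -594)
E(u, V) = -45 - 45*V (E(u, V) = -45*(1 + V) = -45 - 45*V)
1/E(-2, r) = 1/(-45 - 45*(-594)) = 1/(-45 + 26730) = 1/26685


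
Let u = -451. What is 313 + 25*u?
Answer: -10962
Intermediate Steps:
313 + 25*u = 313 + 25*(-451) = 313 - 11275 = -10962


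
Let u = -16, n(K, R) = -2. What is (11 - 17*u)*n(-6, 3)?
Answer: -566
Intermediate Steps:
(11 - 17*u)*n(-6, 3) = (11 - 17*(-16))*(-2) = (11 + 272)*(-2) = 283*(-2) = -566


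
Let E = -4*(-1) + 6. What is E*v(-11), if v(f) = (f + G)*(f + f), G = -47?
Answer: 12760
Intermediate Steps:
v(f) = 2*f*(-47 + f) (v(f) = (f - 47)*(f + f) = (-47 + f)*(2*f) = 2*f*(-47 + f))
E = 10 (E = 4 + 6 = 10)
E*v(-11) = 10*(2*(-11)*(-47 - 11)) = 10*(2*(-11)*(-58)) = 10*1276 = 12760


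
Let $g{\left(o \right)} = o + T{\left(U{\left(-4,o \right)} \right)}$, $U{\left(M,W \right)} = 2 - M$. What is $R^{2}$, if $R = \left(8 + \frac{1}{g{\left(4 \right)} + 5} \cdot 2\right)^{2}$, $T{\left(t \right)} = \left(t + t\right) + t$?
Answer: $\frac{2258530576}{531441} \approx 4249.8$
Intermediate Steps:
$T{\left(t \right)} = 3 t$ ($T{\left(t \right)} = 2 t + t = 3 t$)
$g{\left(o \right)} = 18 + o$ ($g{\left(o \right)} = o + 3 \left(2 - -4\right) = o + 3 \left(2 + 4\right) = o + 3 \cdot 6 = o + 18 = 18 + o$)
$R = \frac{47524}{729}$ ($R = \left(8 + \frac{1}{\left(18 + 4\right) + 5} \cdot 2\right)^{2} = \left(8 + \frac{1}{22 + 5} \cdot 2\right)^{2} = \left(8 + \frac{1}{27} \cdot 2\right)^{2} = \left(8 + \frac{2}{27}\right)^{2} = \left(\frac{218}{27}\right)^{2} = \frac{47524}{729} \approx 65.191$)
$R^{2} = \left(\frac{47524}{729}\right)^{2} = \frac{2258530576}{531441}$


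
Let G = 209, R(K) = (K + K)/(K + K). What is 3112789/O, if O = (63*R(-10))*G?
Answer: 163831/693 ≈ 236.41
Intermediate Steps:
R(K) = 1 (R(K) = (2*K)/((2*K)) = (2*K)*(1/(2*K)) = 1)
O = 13167 (O = (63*1)*209 = 63*209 = 13167)
3112789/O = 3112789/13167 = 3112789*(1/13167) = 163831/693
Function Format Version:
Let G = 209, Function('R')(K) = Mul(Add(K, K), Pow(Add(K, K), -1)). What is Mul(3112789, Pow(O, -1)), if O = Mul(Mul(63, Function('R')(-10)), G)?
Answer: Rational(163831, 693) ≈ 236.41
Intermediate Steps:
Function('R')(K) = 1 (Function('R')(K) = Mul(Mul(2, K), Pow(Mul(2, K), -1)) = Mul(Mul(2, K), Mul(Rational(1, 2), Pow(K, -1))) = 1)
O = 13167 (O = Mul(Mul(63, 1), 209) = Mul(63, 209) = 13167)
Mul(3112789, Pow(O, -1)) = Mul(3112789, Pow(13167, -1)) = Mul(3112789, Rational(1, 13167)) = Rational(163831, 693)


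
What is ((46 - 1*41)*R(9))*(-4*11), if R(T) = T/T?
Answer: -220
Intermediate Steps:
R(T) = 1
((46 - 1*41)*R(9))*(-4*11) = ((46 - 1*41)*1)*(-4*11) = ((46 - 41)*1)*(-44) = (5*1)*(-44) = 5*(-44) = -220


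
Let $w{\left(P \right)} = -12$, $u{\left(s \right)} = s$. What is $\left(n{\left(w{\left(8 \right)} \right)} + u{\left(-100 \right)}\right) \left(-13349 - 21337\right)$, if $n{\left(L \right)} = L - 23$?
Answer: $4682610$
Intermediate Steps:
$n{\left(L \right)} = -23 + L$ ($n{\left(L \right)} = L - 23 = -23 + L$)
$\left(n{\left(w{\left(8 \right)} \right)} + u{\left(-100 \right)}\right) \left(-13349 - 21337\right) = \left(\left(-23 - 12\right) - 100\right) \left(-13349 - 21337\right) = \left(-35 - 100\right) \left(-34686\right) = \left(-135\right) \left(-34686\right) = 4682610$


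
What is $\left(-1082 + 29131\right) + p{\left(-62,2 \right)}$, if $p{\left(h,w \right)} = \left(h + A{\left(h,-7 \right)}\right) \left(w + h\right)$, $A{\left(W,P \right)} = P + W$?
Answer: $35909$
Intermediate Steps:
$p{\left(h,w \right)} = \left(-7 + 2 h\right) \left(h + w\right)$ ($p{\left(h,w \right)} = \left(h + \left(-7 + h\right)\right) \left(w + h\right) = \left(-7 + 2 h\right) \left(h + w\right)$)
$\left(-1082 + 29131\right) + p{\left(-62,2 \right)} = \left(-1082 + 29131\right) + \left(\left(-62\right)^{2} - 124 - 62 \left(-7 - 62\right) + 2 \left(-7 - 62\right)\right) = 28049 + \left(3844 - 124 - -4278 + 2 \left(-69\right)\right) = 28049 + \left(3844 - 124 + 4278 - 138\right) = 28049 + 7860 = 35909$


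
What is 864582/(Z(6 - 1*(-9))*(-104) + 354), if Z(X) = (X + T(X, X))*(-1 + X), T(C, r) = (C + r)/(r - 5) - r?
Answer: -144097/669 ≈ -215.39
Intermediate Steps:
T(C, r) = -r + (C + r)/(-5 + r) (T(C, r) = (C + r)/(-5 + r) - r = -r + (C + r)/(-5 + r))
Z(X) = (-1 + X)*(X + (-X² + 7*X)/(-5 + X)) (Z(X) = (X + (X - X² + 6*X)/(-5 + X))*(-1 + X) = (X + (-X² + 7*X)/(-5 + X))*(-1 + X) = (-1 + X)*(X + (-X² + 7*X)/(-5 + X)))
864582/(Z(6 - 1*(-9))*(-104) + 354) = 864582/((2*(6 - 1*(-9))*(-1 + (6 - 1*(-9)))/(-5 + (6 - 1*(-9))))*(-104) + 354) = 864582/((2*(6 + 9)*(-1 + (6 + 9))/(-5 + (6 + 9)))*(-104) + 354) = 864582/((2*15*(-1 + 15)/(-5 + 15))*(-104) + 354) = 864582/((2*15*14/10)*(-104) + 354) = 864582/((2*15*(⅒)*14)*(-104) + 354) = 864582/(42*(-104) + 354) = 864582/(-4368 + 354) = 864582/(-4014) = 864582*(-1/4014) = -144097/669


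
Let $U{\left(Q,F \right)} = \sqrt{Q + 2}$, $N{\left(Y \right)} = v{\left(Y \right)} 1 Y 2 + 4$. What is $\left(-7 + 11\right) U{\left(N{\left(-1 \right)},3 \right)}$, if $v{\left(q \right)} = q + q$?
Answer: $4 \sqrt{10} \approx 12.649$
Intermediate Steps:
$v{\left(q \right)} = 2 q$
$N{\left(Y \right)} = 4 + 4 Y^{2}$ ($N{\left(Y \right)} = 2 Y 1 Y 2 + 4 = 2 Y Y 2 + 4 = 2 Y 2 Y + 4 = 4 Y^{2} + 4 = 4 + 4 Y^{2}$)
$U{\left(Q,F \right)} = \sqrt{2 + Q}$
$\left(-7 + 11\right) U{\left(N{\left(-1 \right)},3 \right)} = \left(-7 + 11\right) \sqrt{2 + \left(4 + 4 \left(-1\right)^{2}\right)} = 4 \sqrt{2 + \left(4 + 4 \cdot 1\right)} = 4 \sqrt{2 + \left(4 + 4\right)} = 4 \sqrt{2 + 8} = 4 \sqrt{10}$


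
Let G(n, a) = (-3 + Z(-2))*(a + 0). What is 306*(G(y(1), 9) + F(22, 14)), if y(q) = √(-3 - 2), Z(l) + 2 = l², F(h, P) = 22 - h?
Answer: -2754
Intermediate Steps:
Z(l) = -2 + l²
y(q) = I*√5 (y(q) = √(-5) = I*√5)
G(n, a) = -a (G(n, a) = (-3 + (-2 + (-2)²))*(a + 0) = (-3 + (-2 + 4))*a = (-3 + 2)*a = -a)
306*(G(y(1), 9) + F(22, 14)) = 306*(-1*9 + (22 - 1*22)) = 306*(-9 + (22 - 22)) = 306*(-9 + 0) = 306*(-9) = -2754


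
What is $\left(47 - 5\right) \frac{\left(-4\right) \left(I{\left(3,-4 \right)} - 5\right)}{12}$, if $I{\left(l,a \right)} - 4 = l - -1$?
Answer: $-42$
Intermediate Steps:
$I{\left(l,a \right)} = 5 + l$ ($I{\left(l,a \right)} = 4 + \left(l - -1\right) = 4 + \left(l + 1\right) = 4 + \left(1 + l\right) = 5 + l$)
$\left(47 - 5\right) \frac{\left(-4\right) \left(I{\left(3,-4 \right)} - 5\right)}{12} = \left(47 - 5\right) \frac{\left(-4\right) \left(\left(5 + 3\right) - 5\right)}{12} = 42 - 4 \left(8 - 5\right) \frac{1}{12} = 42 \left(-4\right) 3 \cdot \frac{1}{12} = 42 \left(\left(-12\right) \frac{1}{12}\right) = 42 \left(-1\right) = -42$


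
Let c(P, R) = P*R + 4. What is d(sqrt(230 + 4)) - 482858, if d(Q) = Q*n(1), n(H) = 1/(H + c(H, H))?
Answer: -482858 + sqrt(26)/2 ≈ -4.8286e+5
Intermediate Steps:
c(P, R) = 4 + P*R
n(H) = 1/(4 + H + H**2) (n(H) = 1/(H + (4 + H*H)) = 1/(H + (4 + H**2)) = 1/(4 + H + H**2))
d(Q) = Q/6 (d(Q) = Q/(4 + 1 + 1**2) = Q/(4 + 1 + 1) = Q/6)
d(sqrt(230 + 4)) - 482858 = sqrt(230 + 4)/6 - 482858 = sqrt(234)/6 - 482858 = (3*sqrt(26))/6 - 482858 = sqrt(26)/2 - 482858 = -482858 + sqrt(26)/2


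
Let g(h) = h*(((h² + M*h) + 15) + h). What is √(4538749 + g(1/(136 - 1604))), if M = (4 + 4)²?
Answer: √5269633317055581509/1077512 ≈ 2130.4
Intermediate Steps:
M = 64 (M = 8² = 64)
g(h) = h*(15 + h² + 65*h) (g(h) = h*(((h² + 64*h) + 15) + h) = h*((15 + h² + 64*h) + h) = h*(15 + h² + 65*h))
√(4538749 + g(1/(136 - 1604))) = √(4538749 + (15 + (1/(136 - 1604))² + 65/(136 - 1604))/(136 - 1604)) = √(4538749 + (15 + (1/(-1468))² + 65/(-1468))/(-1468)) = √(4538749 - (15 + (-1/1468)² + 65*(-1/1468))/1468) = √(4538749 - (15 + 1/2155024 - 65/1468)/1468) = √(4538749 - 1/1468*32229941/2155024) = √(4538749 - 32229941/3163575232) = √(14358673888434827/3163575232) = √5269633317055581509/1077512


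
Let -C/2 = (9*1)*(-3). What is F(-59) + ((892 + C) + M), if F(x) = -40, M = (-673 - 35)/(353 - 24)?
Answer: 297366/329 ≈ 903.85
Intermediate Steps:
C = 54 (C = -2*9*1*(-3) = -18*(-3) = -2*(-27) = 54)
M = -708/329 ≈ -2.1520
F(-59) + ((892 + C) + M) = -40 + ((892 + 54) - 708/329) = -40 + (946 - 708/329) = -40 + 310526/329 = 297366/329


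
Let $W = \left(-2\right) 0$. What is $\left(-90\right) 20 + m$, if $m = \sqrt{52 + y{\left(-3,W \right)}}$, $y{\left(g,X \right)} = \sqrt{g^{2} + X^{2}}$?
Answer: $-1800 + \sqrt{55} \approx -1792.6$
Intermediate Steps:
$W = 0$
$y{\left(g,X \right)} = \sqrt{X^{2} + g^{2}}$
$m = \sqrt{55}$ ($m = \sqrt{52 + \sqrt{0^{2} + \left(-3\right)^{2}}} = \sqrt{52 + \sqrt{0 + 9}} = \sqrt{52 + \sqrt{9}} = \sqrt{52 + 3} = \sqrt{55} \approx 7.4162$)
$\left(-90\right) 20 + m = \left(-90\right) 20 + \sqrt{55} = -1800 + \sqrt{55}$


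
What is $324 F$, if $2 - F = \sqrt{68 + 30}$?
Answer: $648 - 2268 \sqrt{2} \approx -2559.4$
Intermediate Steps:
$F = 2 - 7 \sqrt{2}$ ($F = 2 - \sqrt{68 + 30} = 2 - \sqrt{98} = 2 - 7 \sqrt{2} \approx -7.8995$)
$324 F = 324 \left(2 - 7 \sqrt{2}\right) = 648 - 2268 \sqrt{2}$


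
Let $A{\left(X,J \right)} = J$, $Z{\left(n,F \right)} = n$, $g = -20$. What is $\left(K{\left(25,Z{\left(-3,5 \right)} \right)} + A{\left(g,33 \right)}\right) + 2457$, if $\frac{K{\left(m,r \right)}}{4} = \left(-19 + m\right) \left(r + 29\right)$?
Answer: $3114$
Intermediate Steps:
$K{\left(m,r \right)} = 4 \left(-19 + m\right) \left(29 + r\right)$ ($K{\left(m,r \right)} = 4 \left(-19 + m\right) \left(r + 29\right) = 4 \left(-19 + m\right) \left(29 + r\right)$)
$\left(K{\left(25,Z{\left(-3,5 \right)} \right)} + A{\left(g,33 \right)}\right) + 2457 = \left(\left(-2204 - -228 + 116 \cdot 25 + 4 \cdot 25 \left(-3\right)\right) + 33\right) + 2457 = \left(\left(-2204 + 228 + 2900 - 300\right) + 33\right) + 2457 = \left(624 + 33\right) + 2457 = 657 + 2457 = 3114$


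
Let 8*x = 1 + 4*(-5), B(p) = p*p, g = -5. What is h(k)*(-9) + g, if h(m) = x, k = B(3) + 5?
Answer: 131/8 ≈ 16.375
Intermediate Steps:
B(p) = p²
k = 14 (k = 3² + 5 = 9 + 5 = 14)
x = -19/8 (x = (1 + 4*(-5))/8 = (1 - 20)/8 = (⅛)*(-19) = -19/8 ≈ -2.3750)
h(m) = -19/8
h(k)*(-9) + g = -19/8*(-9) - 5 = 171/8 - 5 = 131/8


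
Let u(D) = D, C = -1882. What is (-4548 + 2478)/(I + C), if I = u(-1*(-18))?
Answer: 1035/932 ≈ 1.1105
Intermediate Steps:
I = 18 (I = -1*(-18) = 18)
(-4548 + 2478)/(I + C) = (-4548 + 2478)/(18 - 1882) = -2070/(-1864) = -2070*(-1/1864) = 1035/932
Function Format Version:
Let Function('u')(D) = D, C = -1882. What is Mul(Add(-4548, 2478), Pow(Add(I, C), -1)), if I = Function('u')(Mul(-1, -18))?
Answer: Rational(1035, 932) ≈ 1.1105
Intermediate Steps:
I = 18 (I = Mul(-1, -18) = 18)
Mul(Add(-4548, 2478), Pow(Add(I, C), -1)) = Mul(Add(-4548, 2478), Pow(Add(18, -1882), -1)) = Mul(-2070, Pow(-1864, -1)) = Mul(-2070, Rational(-1, 1864)) = Rational(1035, 932)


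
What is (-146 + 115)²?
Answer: 961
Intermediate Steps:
(-146 + 115)² = (-31)² = 961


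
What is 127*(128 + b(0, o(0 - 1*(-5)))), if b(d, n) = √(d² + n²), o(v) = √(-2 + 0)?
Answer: 16256 + 127*I*√2 ≈ 16256.0 + 179.61*I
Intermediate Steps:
o(v) = I*√2 (o(v) = √(-2) = I*√2)
127*(128 + b(0, o(0 - 1*(-5)))) = 127*(128 + √(0² + (I*√2)²)) = 127*(128 + √(0 - 2)) = 127*(128 + √(-2)) = 127*(128 + I*√2) = 16256 + 127*I*√2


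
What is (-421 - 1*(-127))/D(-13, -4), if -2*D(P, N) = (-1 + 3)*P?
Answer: -294/13 ≈ -22.615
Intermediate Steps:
D(P, N) = -P (D(P, N) = -(-1 + 3)*P/2 = -P)
(-421 - 1*(-127))/D(-13, -4) = (-421 - 1*(-127))/((-1*(-13))) = (-421 + 127)/13 = -294*1/13 = -294/13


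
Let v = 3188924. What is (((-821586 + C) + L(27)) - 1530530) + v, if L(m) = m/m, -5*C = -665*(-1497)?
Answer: 637708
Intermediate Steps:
C = -199101 (C = -(-133)*(-1497) = -⅕*995505 = -199101)
L(m) = 1
(((-821586 + C) + L(27)) - 1530530) + v = (((-821586 - 199101) + 1) - 1530530) + 3188924 = ((-1020687 + 1) - 1530530) + 3188924 = (-1020686 - 1530530) + 3188924 = -2551216 + 3188924 = 637708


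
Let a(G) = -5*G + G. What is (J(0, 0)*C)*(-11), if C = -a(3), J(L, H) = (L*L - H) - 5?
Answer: 660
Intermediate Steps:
J(L, H) = -5 + L² - H (J(L, H) = (L² - H) - 5 = -5 + L² - H)
a(G) = -4*G
C = 12 (C = -(-4)*3 = -1*(-12) = 12)
(J(0, 0)*C)*(-11) = ((-5 + 0² - 1*0)*12)*(-11) = ((-5 + 0 + 0)*12)*(-11) = -5*12*(-11) = -60*(-11) = 660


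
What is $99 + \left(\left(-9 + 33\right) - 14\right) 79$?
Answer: $889$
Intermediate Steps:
$99 + \left(\left(-9 + 33\right) - 14\right) 79 = 99 + \left(24 - 14\right) 79 = 99 + 10 \cdot 79 = 99 + 790 = 889$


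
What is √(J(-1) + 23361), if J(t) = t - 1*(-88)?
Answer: 2*√5862 ≈ 153.13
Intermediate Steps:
J(t) = 88 + t (J(t) = t + 88 = 88 + t)
√(J(-1) + 23361) = √((88 - 1) + 23361) = √(87 + 23361) = √23448 = 2*√5862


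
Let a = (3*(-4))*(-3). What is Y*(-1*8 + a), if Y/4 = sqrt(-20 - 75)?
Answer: 112*I*sqrt(95) ≈ 1091.6*I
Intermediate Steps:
a = 36 (a = -12*(-3) = 36)
Y = 4*I*sqrt(95) (Y = 4*sqrt(-20 - 75) = 4*sqrt(-95) = 4*(I*sqrt(95)) = 4*I*sqrt(95) ≈ 38.987*I)
Y*(-1*8 + a) = (4*I*sqrt(95))*(-1*8 + 36) = (4*I*sqrt(95))*(-8 + 36) = (4*I*sqrt(95))*28 = 112*I*sqrt(95)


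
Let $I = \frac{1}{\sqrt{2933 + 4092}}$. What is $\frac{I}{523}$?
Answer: $\frac{\sqrt{281}}{734815} \approx 2.2813 \cdot 10^{-5}$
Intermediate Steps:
$I = \frac{\sqrt{281}}{1405}$ ($I = \frac{1}{\sqrt{7025}} = \frac{1}{5 \sqrt{281}} = \frac{\sqrt{281}}{1405} \approx 0.011931$)
$\frac{I}{523} = \frac{\frac{1}{1405} \sqrt{281}}{523} = \frac{\sqrt{281}}{1405} \cdot \frac{1}{523} = \frac{\sqrt{281}}{734815}$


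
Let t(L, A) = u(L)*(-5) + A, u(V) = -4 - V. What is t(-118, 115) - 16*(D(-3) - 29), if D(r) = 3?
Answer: -39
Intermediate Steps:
t(L, A) = 20 + A + 5*L (t(L, A) = (-4 - L)*(-5) + A = (20 + 5*L) + A = 20 + A + 5*L)
t(-118, 115) - 16*(D(-3) - 29) = (20 + 115 + 5*(-118)) - 16*(3 - 29) = (20 + 115 - 590) - 16*(-26) = -455 - 1*(-416) = -455 + 416 = -39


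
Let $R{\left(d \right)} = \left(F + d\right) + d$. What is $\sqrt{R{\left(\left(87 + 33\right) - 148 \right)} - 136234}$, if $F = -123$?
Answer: $3 i \sqrt{15157} \approx 369.34 i$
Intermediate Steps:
$R{\left(d \right)} = -123 + 2 d$ ($R{\left(d \right)} = \left(-123 + d\right) + d = -123 + 2 d$)
$\sqrt{R{\left(\left(87 + 33\right) - 148 \right)} - 136234} = \sqrt{\left(-123 + 2 \left(\left(87 + 33\right) - 148\right)\right) - 136234} = \sqrt{\left(-123 + 2 \left(120 - 148\right)\right) - 136234} = \sqrt{\left(-123 + 2 \left(-28\right)\right) - 136234} = \sqrt{\left(-123 - 56\right) - 136234} = \sqrt{-179 - 136234} = \sqrt{-136413} = 3 i \sqrt{15157}$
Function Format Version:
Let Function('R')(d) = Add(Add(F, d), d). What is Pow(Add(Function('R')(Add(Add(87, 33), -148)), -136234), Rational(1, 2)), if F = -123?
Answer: Mul(3, I, Pow(15157, Rational(1, 2))) ≈ Mul(369.34, I)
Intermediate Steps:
Function('R')(d) = Add(-123, Mul(2, d)) (Function('R')(d) = Add(Add(-123, d), d) = Add(-123, Mul(2, d)))
Pow(Add(Function('R')(Add(Add(87, 33), -148)), -136234), Rational(1, 2)) = Pow(Add(Add(-123, Mul(2, Add(Add(87, 33), -148))), -136234), Rational(1, 2)) = Pow(Add(Add(-123, Mul(2, Add(120, -148))), -136234), Rational(1, 2)) = Pow(Add(Add(-123, Mul(2, -28)), -136234), Rational(1, 2)) = Pow(Add(Add(-123, -56), -136234), Rational(1, 2)) = Pow(Add(-179, -136234), Rational(1, 2)) = Pow(-136413, Rational(1, 2)) = Mul(3, I, Pow(15157, Rational(1, 2)))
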